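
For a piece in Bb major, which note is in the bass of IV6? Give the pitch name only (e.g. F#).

G

IV in Bb major has root Eb; the chord is Eb-G-Bb.
The figure 6 means first inversion — the third is in the bass.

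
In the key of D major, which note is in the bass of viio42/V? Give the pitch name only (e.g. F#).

The applied chord viio42/V is rooted on G#: G#-B-D-F.
The figure 42 means third inversion — the seventh is in the bass.

F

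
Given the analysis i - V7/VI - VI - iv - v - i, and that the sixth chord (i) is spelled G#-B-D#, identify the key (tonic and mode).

G# minor

i is given as G#-B-D# — a minor triad with root G#.
If G# is scale degree 1 and the mode makes that degree carry a minor triad, the tonic is G# and the mode is minor.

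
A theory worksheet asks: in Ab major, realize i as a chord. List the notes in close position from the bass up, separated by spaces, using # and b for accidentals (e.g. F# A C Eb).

Ab Cb Eb

Scale degree 1 in Ab major is Ab; here the chord built on it is altered to a minor triad. i is the minor tonic, borrowed from the parallel minor.
So the chord is Ab-Cb-Eb.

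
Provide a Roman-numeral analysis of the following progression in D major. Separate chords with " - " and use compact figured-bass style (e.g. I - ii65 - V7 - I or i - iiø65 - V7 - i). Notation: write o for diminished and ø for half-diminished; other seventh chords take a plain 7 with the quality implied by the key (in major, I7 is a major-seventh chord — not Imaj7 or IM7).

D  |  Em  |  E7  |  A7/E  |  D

I - ii - V7/V - V43 - I

D: major triad on D = scale degree 1 → I.
Em has root E, degree 2 in D major, so ii.
E7 is the secondary dominant of V (dominant seventh chord on E): V7/V.
A7/E: root A is the dominant; dominant seventh chord there is V43.
D: root D is the tonic; major triad there is I.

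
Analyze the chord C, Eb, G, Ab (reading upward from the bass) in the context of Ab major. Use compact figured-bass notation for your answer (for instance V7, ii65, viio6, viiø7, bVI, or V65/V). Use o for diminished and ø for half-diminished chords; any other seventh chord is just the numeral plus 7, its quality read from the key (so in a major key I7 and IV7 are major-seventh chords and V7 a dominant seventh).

Stacked in thirds the chord is Ab-C-Eb-G: a major seventh chord on Ab.
In Ab major, Ab is the tonic; the diatonic major seventh chord there is I7.
With C in the bass the chord is in first inversion, so the figured bass is 65.

I65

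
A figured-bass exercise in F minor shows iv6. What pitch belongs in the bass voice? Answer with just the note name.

Db

iv in F minor has root Bb; the chord is Bb-Db-F.
The figure 6 means first inversion — the third is in the bass.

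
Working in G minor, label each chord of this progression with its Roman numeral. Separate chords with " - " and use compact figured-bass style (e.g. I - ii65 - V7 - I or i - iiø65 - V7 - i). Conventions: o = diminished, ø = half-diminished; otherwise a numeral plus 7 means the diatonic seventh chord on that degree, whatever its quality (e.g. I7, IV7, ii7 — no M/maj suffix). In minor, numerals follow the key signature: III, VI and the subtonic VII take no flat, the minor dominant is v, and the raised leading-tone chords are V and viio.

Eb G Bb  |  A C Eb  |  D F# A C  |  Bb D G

VI - iio - V7 - i6

Eb-G-Bb: root Eb is the submediant; major triad there is VI.
A-C-Eb: root A is the supertonic; diminished triad there is iio.
D-F#-A-C has root D, degree 5 in G minor, so V7.
Bb-D-G: minor triad on G = scale degree 1 → i6.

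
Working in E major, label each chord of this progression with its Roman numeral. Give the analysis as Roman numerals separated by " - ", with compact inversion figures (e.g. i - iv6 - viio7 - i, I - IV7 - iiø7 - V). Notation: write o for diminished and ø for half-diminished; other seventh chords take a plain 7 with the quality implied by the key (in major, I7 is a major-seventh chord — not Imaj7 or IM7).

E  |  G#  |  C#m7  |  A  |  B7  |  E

E: root E is the tonic; major triad there is I.
G# is the secondary dominant of vi (major triad on G#): V/vi.
C#m7 has root C#, degree 6 in E major, so vi7.
A has root A, degree 4 in E major, so IV.
B7 has root B, degree 5 in E major, so V7.
E has root E, degree 1 in E major, so I.

I - V/vi - vi7 - IV - V7 - I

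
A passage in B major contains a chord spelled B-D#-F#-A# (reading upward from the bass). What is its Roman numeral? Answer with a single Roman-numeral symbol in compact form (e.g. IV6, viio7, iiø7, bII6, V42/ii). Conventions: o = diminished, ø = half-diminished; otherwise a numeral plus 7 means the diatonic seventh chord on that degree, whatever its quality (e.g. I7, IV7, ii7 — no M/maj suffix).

I7

Stacked in thirds the chord is B-D#-F#-A#: a major seventh chord on B.
In B major, B is the tonic; the diatonic major seventh chord there is I7.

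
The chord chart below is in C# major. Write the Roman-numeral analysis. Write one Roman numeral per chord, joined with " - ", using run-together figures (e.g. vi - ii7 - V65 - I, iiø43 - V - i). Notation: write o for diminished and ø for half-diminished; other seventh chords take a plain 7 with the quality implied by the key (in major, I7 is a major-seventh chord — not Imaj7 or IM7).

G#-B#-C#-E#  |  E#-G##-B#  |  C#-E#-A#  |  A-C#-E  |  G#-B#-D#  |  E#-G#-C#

I43 - V/vi - vi6 - bVI - V - I6

G#-B#-C#-E#: major seventh chord on C# = scale degree 1 → I43.
E#-G##-B#: a major triad on E#, the applied dominant of vi → V/vi.
C#-E#-A#: root A# is the submediant; minor triad there is vi6.
A-C#-E: major triad on A — chromatic; bVI (borrowed from the parallel minor).
G#-B#-D#: root G# is the dominant; major triad there is V.
E#-G#-C#: root C# is the tonic; major triad there is I6.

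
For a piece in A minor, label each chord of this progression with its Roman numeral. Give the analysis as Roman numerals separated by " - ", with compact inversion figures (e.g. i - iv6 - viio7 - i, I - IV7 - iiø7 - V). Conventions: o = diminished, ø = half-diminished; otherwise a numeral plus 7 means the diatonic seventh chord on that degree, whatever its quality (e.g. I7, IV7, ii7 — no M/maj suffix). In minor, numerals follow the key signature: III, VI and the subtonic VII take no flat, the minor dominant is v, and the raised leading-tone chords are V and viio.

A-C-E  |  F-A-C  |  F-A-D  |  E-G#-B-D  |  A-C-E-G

i - VI - iv6 - V7 - i7

A-C-E: minor triad on A = scale degree 1 → i.
F-A-C has root F, degree 6 in A minor, so VI.
F-A-D has root D, degree 4 in A minor, so iv6.
E-G#-B-D: dominant seventh chord on E = scale degree 5 → V7.
A-C-E-G: minor seventh chord on A = scale degree 1 → i7.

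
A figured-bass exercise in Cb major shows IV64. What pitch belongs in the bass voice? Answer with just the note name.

Cb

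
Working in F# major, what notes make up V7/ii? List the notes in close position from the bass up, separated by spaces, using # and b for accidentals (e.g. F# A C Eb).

V7/ii is a secondary dominant — the dominant seventh of ii. ii in F# major is G#, so the applied chord's root is D#, a perfect fifth above.
Building a dominant seventh chord on D# gives D#-F##-A#-C#.

D# F## A# C#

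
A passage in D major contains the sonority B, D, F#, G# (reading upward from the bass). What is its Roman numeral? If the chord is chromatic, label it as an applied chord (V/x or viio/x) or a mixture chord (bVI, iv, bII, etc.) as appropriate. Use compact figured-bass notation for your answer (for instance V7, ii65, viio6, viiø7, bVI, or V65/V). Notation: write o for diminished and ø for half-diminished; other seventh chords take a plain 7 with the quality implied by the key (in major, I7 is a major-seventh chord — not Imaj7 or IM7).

viiø65/V

Stacked in thirds the chord is G#-B-D-F#: a half-diminished seventh chord on G#.
G# sits a half step below A (V in D major); a diminished chord there is the applied leading-tone chord of V.
With B in the bass the chord is in first inversion, so the figured bass is 65.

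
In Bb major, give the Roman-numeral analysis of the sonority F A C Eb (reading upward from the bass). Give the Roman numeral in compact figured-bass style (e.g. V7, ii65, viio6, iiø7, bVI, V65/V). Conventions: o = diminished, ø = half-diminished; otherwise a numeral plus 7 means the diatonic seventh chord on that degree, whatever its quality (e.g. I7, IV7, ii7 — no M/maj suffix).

The pitches F-A-C-Eb form a dominant seventh chord rooted on F.
F is scale degree 5 in Bb major, and a dominant seventh chord on that degree is written V7.

V7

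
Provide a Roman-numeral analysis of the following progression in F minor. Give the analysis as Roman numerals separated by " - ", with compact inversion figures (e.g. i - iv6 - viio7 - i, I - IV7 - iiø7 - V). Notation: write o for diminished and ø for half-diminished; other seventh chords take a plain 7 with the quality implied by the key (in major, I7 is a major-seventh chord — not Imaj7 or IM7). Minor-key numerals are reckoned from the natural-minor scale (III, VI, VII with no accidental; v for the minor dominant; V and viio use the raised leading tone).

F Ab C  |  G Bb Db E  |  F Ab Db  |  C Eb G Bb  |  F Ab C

i - viio65 - VI6 - v7 - i

F-Ab-C: minor triad on F = scale degree 1 → i.
G-Bb-Db-E has root E, degree 7 in F minor, so viio65.
F-Ab-Db has root Db, degree 6 in F minor, so VI6.
C-Eb-G-Bb: minor seventh chord on C = scale degree 5 → v7.
F-Ab-C: minor triad on F = scale degree 1 → i.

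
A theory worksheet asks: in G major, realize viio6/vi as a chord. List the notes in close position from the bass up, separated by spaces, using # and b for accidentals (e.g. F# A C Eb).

viio6/vi is a secondary leading-tone chord. The target vi is E in G major; the applied chord is rooted a semitone below, on D#.
Building a diminished triad on D# gives D#-F#-A.
With the 6 figure the chord is in first inversion; from the bass F# upward in close position it reads F#-A-D#.

F# A D#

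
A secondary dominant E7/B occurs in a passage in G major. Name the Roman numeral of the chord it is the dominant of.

The chord is a dominant seventh chord on E.
A dominant resolves down a perfect fifth: E → A. In G major, A is scale degree 2, i.e. ii.

ii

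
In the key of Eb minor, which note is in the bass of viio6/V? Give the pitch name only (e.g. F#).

C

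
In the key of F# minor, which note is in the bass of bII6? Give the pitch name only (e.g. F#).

B

bII in F# minor has root G; the chord is G-B-D.
The figure 6 means first inversion — the third is in the bass.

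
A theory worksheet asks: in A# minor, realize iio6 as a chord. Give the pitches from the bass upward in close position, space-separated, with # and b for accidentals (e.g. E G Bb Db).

D# F# B#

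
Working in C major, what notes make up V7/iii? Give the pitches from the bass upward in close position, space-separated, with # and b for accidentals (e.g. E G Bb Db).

The slash means an applied dominant: we want the dominant of iii. In C major, iii is E minor, and its dominant is built on B.
Building a dominant seventh chord on B gives B-D#-F#-A.

B D# F# A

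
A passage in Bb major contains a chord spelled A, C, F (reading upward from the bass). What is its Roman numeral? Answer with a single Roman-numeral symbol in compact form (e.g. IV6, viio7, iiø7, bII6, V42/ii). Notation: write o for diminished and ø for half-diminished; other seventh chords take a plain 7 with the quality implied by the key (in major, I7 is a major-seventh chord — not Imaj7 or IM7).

Stacked in thirds the chord is F-A-C: a major triad on F.
In Bb major, F is the dominant; the diatonic major triad there is V.
With A in the bass the chord is in first inversion, so the figured bass is 6.

V6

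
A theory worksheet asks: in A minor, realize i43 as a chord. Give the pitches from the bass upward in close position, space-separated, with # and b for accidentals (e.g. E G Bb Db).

E G A C

In A minor, scale degree 1 is A, and the diatonic chord built there is a minor seventh chord.
Stacking thirds from A gives A-C-E-G.
The figured bass 43 indicates second inversion, placing the fifth (E) in the bass: E-G-A-C.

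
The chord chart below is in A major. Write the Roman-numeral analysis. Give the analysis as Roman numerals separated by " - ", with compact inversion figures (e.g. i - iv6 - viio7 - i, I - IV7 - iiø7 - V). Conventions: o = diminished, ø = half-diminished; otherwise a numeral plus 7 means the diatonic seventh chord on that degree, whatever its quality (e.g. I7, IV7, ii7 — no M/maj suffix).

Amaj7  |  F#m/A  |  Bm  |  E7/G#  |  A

I7 - vi6 - ii - V65 - I

Amaj7: root A is the tonic; major seventh chord there is I7.
F#m/A: root F# is the submediant; minor triad there is vi6.
Bm: root B is the supertonic; minor triad there is ii.
E7/G#: dominant seventh chord on E = scale degree 5 → V65.
A has root A, degree 1 in A major, so I.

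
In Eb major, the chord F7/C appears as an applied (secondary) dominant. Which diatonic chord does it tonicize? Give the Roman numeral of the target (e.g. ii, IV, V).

V

The chord is a dominant seventh chord on F.
A dominant resolves down a perfect fifth: F → Bb. In Eb major, Bb is scale degree 5, i.e. V.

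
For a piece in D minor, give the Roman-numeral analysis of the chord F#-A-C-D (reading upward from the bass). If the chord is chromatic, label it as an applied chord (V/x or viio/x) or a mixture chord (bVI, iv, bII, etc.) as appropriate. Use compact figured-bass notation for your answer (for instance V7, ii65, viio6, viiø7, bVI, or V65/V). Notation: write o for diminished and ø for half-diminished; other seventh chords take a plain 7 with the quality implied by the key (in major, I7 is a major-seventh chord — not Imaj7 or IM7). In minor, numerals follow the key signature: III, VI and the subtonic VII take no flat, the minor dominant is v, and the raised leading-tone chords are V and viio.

The pitches D-F#-A-C form a dominant seventh chord rooted on D.
D is not a diatonic chord root with this quality in D minor, but it lies a perfect fifth above G (iv), so the chord functions as an applied dominant of iv.
With F# in the bass the chord is in first inversion, so the figured bass is 65.

V65/iv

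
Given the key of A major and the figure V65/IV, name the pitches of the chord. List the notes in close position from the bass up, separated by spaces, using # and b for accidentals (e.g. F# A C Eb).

C# E G A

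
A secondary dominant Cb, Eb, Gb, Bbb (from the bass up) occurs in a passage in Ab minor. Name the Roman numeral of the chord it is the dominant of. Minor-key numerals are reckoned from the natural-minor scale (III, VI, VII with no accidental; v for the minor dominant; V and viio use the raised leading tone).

The chord is a dominant seventh chord on Cb.
A dominant resolves down a perfect fifth: Cb → Fb. In Ab minor, Fb is scale degree 6, i.e. VI.

VI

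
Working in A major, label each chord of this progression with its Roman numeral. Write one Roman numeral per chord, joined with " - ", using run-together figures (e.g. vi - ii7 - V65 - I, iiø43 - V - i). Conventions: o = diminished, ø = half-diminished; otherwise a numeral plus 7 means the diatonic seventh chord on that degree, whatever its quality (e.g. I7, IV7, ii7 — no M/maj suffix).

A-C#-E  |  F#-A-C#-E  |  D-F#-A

A-C#-E: major triad on A = scale degree 1 → I.
F#-A-C#-E: minor seventh chord on F# = scale degree 6 → vi7.
D-F#-A: root D is the subdominant; major triad there is IV.

I - vi7 - IV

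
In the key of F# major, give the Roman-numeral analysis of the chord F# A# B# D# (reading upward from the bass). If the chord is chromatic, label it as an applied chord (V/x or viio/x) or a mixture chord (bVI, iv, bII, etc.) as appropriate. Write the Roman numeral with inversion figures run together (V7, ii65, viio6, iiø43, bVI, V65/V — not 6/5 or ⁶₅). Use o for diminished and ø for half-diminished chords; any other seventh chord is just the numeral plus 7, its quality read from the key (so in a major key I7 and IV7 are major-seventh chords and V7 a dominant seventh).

The pitches B#-D#-F#-A# form a half-diminished seventh chord rooted on B#.
B# sits a half step below C# (V in F# major); a diminished chord there is the applied leading-tone chord of V.
With F# in the bass the chord is in second inversion, so the figured bass is 43.

viiø43/V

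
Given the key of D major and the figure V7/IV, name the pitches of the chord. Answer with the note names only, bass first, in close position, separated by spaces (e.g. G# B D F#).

D F# A C

V7/IV is a secondary dominant — the dominant seventh of IV. IV in D major is G, so the applied chord's root is D, a perfect fifth above.
Building a dominant seventh chord on D gives D-F#-A-C.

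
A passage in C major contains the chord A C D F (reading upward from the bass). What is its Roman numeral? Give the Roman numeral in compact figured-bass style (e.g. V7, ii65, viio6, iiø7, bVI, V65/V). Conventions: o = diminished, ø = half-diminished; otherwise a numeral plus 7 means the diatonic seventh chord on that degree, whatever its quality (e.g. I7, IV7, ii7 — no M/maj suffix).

ii43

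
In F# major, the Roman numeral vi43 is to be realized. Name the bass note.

vi in F# major has root D#; the chord is D#-F#-A#-C#.
The figure 43 means second inversion — the fifth is in the bass.

A#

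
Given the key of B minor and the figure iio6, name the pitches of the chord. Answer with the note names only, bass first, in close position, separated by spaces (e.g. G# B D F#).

E G C#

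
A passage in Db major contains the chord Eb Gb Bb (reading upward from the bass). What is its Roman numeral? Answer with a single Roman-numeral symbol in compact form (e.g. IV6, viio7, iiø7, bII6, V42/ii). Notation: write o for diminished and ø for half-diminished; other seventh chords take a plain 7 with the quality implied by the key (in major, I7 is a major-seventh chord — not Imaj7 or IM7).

The pitches Eb-Gb-Bb form a minor triad rooted on Eb.
Eb is scale degree 2 in Db major, and a minor triad on that degree is written ii.

ii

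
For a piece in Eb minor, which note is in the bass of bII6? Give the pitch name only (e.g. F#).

Ab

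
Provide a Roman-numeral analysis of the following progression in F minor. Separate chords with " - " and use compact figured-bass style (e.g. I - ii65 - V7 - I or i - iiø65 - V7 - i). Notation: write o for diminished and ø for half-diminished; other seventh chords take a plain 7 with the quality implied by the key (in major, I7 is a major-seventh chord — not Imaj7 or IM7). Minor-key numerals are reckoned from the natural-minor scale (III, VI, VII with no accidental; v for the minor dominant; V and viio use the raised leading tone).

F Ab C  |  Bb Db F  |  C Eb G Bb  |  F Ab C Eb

F-Ab-C: root F is the tonic; minor triad there is i.
Bb-Db-F: minor triad on Bb = scale degree 4 → iv.
C-Eb-G-Bb: root C is the dominant; minor seventh chord there is v7.
F-Ab-C-Eb: minor seventh chord on F = scale degree 1 → i7.

i - iv - v7 - i7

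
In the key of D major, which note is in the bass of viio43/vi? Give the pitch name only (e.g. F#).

E

The applied chord viio43/vi is rooted on A#: A#-C#-E-G.
The figure 43 means second inversion — the fifth is in the bass.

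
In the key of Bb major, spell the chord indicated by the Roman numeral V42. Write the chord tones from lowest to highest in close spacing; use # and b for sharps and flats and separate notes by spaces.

In Bb major, scale degree 5 is F, and the diatonic chord built there is a dominant seventh chord.
That chord is spelled F-A-C-Eb.
The figured bass 42 indicates third inversion, placing the seventh (Eb) in the bass: Eb-F-A-C.

Eb F A C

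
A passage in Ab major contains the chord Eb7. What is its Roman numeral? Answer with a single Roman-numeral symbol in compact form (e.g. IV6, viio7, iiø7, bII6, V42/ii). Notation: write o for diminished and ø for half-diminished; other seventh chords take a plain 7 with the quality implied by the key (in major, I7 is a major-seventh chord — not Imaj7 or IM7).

V7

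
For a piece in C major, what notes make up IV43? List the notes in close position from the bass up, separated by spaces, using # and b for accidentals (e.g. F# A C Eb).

In C major, the fourth degree is F, and the diatonic chord built there is a major seventh chord.
Stacking thirds from F gives F-A-C-E.
The figured bass 43 indicates second inversion, placing the fifth (C) in the bass: C-E-F-A.

C E F A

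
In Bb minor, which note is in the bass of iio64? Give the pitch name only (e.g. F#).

Gb

iio in Bb minor has root C; the chord is C-Eb-Gb.
The figure 64 means second inversion — the fifth is in the bass.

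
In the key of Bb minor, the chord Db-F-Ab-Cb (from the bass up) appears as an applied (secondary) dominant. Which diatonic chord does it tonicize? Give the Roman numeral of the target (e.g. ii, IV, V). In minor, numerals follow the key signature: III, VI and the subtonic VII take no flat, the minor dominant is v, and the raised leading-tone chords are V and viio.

The chord is a dominant seventh chord on Db.
A dominant resolves down a perfect fifth: Db → Gb. In Bb minor, Gb is scale degree 6, i.e. VI.

VI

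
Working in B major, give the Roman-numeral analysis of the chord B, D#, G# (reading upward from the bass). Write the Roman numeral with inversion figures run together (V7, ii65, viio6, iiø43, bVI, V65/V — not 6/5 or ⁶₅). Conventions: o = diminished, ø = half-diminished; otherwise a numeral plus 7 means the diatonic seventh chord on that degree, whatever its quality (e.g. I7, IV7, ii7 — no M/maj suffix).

vi6

The pitches G#-B-D# form a minor triad rooted on G#.
In B major, G# is the submediant; the diatonic minor triad there is vi.
With B in the bass the chord is in first inversion, so the figured bass is 6.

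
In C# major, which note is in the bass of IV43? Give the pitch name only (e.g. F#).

C#

IV in C# major has root F#; the chord is F#-A#-C#-E#.
The figure 43 means second inversion — the fifth is in the bass.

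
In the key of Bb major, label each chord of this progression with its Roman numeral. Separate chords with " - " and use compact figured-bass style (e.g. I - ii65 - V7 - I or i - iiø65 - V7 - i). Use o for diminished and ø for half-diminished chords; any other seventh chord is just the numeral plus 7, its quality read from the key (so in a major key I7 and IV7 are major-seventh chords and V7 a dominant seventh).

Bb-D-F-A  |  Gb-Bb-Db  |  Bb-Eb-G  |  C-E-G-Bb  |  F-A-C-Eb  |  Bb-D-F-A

Bb-D-F-A: root Bb is the tonic; major seventh chord there is I7.
Gb-Bb-Db: major triad on Gb — chromatic; bVI (borrowed from the parallel minor).
Bb-Eb-G has root Eb, degree 4 in Bb major, so IV64.
C-E-G-Bb: chromatic; C is V of V, so V7/V.
F-A-C-Eb: root F is the dominant; dominant seventh chord there is V7.
Bb-D-F-A has root Bb, degree 1 in Bb major, so I7.

I7 - bVI - IV64 - V7/V - V7 - I7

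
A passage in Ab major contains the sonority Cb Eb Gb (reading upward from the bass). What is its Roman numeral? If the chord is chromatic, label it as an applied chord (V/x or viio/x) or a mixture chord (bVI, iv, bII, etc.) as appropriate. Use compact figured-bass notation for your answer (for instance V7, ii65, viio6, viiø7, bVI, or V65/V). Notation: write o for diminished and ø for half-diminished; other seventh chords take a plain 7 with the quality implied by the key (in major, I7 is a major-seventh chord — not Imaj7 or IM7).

The pitches Cb-Eb-Gb form a major triad rooted on Cb.
Cb is the lowered third degree of Ab major (diatonic 3 would be C). This is a major triad on the lowered third degree, borrowed from the parallel minor.

bIII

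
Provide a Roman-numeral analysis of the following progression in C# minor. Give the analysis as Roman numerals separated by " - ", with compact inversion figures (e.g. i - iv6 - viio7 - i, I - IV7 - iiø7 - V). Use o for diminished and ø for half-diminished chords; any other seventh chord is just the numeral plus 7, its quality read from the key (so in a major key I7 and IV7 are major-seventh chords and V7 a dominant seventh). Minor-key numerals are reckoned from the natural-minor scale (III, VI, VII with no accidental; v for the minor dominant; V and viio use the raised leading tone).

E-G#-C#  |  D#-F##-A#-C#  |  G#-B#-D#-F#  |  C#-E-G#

i6 - V7/V - V7 - i

E-G#-C# has root C#, degree 1 in C# minor, so i6.
D#-F##-A#-C# is the secondary dominant of V (dominant seventh chord on D#): V7/V.
G#-B#-D#-F#: dominant seventh chord on G# = scale degree 5 → V7.
C#-E-G# has root C#, degree 1 in C# minor, so i.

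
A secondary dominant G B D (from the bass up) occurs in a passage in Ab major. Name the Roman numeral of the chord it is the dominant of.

iii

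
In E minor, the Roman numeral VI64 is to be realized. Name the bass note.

G

VI in E minor has root C; the chord is C-E-G.
The figure 64 means second inversion — the fifth is in the bass.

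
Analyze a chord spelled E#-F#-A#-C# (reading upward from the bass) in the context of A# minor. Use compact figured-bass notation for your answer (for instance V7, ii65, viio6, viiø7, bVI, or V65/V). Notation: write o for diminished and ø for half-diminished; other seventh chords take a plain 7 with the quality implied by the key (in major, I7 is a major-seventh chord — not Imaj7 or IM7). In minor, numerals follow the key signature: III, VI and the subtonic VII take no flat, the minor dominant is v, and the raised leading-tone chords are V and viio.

VI42

The pitches F#-A#-C#-E# form a major seventh chord rooted on F#.
F# is scale degree 6 in A# minor, and a major seventh chord on that degree is written VI7.
With E# in the bass the chord is in third inversion, so the figured bass is 42.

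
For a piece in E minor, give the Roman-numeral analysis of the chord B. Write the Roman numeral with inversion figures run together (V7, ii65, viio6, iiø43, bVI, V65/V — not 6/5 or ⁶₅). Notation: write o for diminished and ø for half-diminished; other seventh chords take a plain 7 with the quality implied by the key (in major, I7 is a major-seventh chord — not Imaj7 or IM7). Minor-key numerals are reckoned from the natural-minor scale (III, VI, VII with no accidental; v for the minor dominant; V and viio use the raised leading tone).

V

The pitches B-D#-F# form a major triad rooted on B.
In E minor, B is the dominant; the diatonic major triad there is V.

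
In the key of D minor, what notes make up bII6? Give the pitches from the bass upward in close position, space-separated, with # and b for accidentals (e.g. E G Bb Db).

G Bb Eb

Scale degree 2 in D minor is E; lowering it a half step gives Eb. bII6 is the Neapolitan sixth — a major triad on the lowered second degree, here in its customary first inversion.
So the chord is Eb-G-Bb.
The figured bass 6 indicates first inversion, placing the third (G) in the bass: G-Bb-Eb.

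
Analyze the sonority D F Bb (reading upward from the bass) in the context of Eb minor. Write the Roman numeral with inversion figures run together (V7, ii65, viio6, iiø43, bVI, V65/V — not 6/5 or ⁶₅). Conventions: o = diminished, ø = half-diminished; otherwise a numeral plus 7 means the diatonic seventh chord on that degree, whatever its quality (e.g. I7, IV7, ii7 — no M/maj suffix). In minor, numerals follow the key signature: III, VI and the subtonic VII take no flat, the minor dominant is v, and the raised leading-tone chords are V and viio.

V6

Stacked in thirds the chord is Bb-D-F: a major triad on Bb.
Bb is scale degree 5 in Eb minor, and a major triad on that degree is written V.
With D in the bass the chord is in first inversion, so the figured bass is 6.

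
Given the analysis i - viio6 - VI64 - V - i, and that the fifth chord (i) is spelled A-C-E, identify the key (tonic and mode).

The chord Am is a minor triad rooted on A; its label is i.
If A is scale degree 1 and the mode makes that degree carry a minor triad, the tonic is A and the mode is minor.

A minor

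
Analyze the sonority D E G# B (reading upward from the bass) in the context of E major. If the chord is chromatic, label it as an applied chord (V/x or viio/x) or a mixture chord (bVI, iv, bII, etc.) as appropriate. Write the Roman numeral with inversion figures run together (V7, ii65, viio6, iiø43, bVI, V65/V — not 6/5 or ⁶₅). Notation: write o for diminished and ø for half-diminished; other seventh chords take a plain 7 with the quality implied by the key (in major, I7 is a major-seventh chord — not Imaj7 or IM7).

The pitches E-G#-B-D form a dominant seventh chord rooted on E.
E is not a diatonic chord root with this quality in E major, but it lies a perfect fifth above A (IV), so the chord functions as an applied dominant of IV.
With D in the bass the chord is in third inversion, so the figured bass is 42.

V42/IV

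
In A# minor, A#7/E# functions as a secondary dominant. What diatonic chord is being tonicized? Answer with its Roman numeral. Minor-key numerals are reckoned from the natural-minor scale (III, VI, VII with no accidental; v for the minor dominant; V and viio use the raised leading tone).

iv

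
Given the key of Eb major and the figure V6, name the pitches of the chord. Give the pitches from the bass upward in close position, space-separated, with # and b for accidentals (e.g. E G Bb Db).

D F Bb

The numeral's case and figure indicate a major triad. In Eb major its root, the fifth degree, is Bb.
Stacking thirds from Bb gives Bb-D-F.
The figured bass 6 indicates first inversion, placing the third (D) in the bass: D-F-Bb.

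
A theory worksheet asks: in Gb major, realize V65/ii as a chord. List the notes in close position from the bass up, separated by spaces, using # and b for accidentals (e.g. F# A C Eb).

V65/ii is a secondary dominant — the dominant seventh of ii. ii in Gb major is Ab, so the applied chord's root is Eb, a perfect fifth above.
Building a dominant seventh chord on Eb gives Eb-G-Bb-Db.
The figured bass 65 indicates first inversion, placing the third (G) in the bass: G-Bb-Db-Eb.

G Bb Db Eb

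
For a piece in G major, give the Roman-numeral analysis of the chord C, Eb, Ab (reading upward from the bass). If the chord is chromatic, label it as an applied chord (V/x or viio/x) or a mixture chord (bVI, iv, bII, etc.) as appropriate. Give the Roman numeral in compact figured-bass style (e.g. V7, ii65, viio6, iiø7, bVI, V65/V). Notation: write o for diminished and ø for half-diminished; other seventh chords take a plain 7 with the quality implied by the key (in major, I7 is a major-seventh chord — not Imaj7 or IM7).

bII6

Stacked in thirds the chord is Ab-C-Eb: a major triad on Ab.
Ab is the lowered second degree of G major (diatonic 2 would be A). This is the Neapolitan sixth — a major triad on the lowered second degree, here in its customary first inversion.
With C in the bass the chord is in first inversion, so the figured bass is 6.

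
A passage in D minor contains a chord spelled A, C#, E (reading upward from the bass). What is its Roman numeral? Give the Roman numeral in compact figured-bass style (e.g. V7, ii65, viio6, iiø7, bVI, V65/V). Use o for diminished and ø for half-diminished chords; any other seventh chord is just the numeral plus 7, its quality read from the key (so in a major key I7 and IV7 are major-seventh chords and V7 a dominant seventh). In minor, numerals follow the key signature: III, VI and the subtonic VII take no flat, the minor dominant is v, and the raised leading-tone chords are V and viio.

V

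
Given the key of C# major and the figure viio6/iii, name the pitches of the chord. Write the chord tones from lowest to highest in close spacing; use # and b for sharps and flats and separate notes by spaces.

F## A# D##

viio6/iii is a secondary leading-tone chord. The target iii is E# in C# major; the applied chord is rooted a semitone below, on D##.
Building a diminished triad on D## gives D##-F##-A#.
The figured bass 6 indicates first inversion, placing the third (F##) in the bass: F##-A#-D##.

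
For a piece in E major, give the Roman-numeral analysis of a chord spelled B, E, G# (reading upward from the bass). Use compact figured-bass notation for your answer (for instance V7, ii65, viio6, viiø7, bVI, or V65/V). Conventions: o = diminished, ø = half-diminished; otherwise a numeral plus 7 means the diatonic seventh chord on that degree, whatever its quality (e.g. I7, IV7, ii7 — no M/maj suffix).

I64

Stacked in thirds the chord is E-G#-B: a major triad on E.
In E major, E is the tonic; the diatonic major triad there is I.
With B in the bass the chord is in second inversion, so the figured bass is 64.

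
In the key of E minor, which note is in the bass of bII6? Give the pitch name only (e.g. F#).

A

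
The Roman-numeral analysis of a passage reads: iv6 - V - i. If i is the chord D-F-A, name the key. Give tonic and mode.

D minor

The anchor chord is a minor triad on D, labeled i.
If D is scale degree 1 and the mode makes that degree carry a minor triad, the tonic is D and the mode is minor.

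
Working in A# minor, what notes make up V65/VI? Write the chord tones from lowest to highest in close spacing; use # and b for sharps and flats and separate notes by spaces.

E# G# B C#

The slash means an applied dominant: we want the dominant of VI. In A# minor, VI is F# major, and its dominant is built on C#.
Building a dominant seventh chord on C# gives C#-E#-G#-B.
With the 65 figure the chord is in first inversion; from the bass E# upward in close position it reads E#-G#-B-C#.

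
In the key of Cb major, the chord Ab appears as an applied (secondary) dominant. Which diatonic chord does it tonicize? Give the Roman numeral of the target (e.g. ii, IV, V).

The chord is a major triad on Ab.
A dominant resolves down a perfect fifth: Ab → Db. In Cb major, Db is scale degree 2, i.e. ii.

ii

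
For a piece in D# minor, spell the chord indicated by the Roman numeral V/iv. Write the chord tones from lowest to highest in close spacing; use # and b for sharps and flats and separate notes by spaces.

The slash means an applied dominant: we want the dominant of iv. In D# minor, iv is G# minor, and its dominant is built on D#.
Building a major triad on D# gives D#-F##-A#.

D# F## A#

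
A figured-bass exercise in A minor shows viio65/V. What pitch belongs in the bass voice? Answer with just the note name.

F#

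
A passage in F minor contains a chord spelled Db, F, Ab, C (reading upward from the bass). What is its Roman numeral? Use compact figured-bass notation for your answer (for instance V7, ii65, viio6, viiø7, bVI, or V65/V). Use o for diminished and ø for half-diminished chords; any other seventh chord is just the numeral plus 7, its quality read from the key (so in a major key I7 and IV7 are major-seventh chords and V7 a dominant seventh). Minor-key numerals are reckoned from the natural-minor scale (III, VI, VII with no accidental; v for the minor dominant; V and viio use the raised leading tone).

VI7

The pitches Db-F-Ab-C form a major seventh chord rooted on Db.
Db is scale degree 6 in F minor, and a major seventh chord on that degree is written VI7.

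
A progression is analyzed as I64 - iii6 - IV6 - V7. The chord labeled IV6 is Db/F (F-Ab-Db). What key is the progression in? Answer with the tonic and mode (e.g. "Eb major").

The anchor chord is a major triad on Db, labeled IV6.
IV6 on Db implies Db is the subdominant; that puts the tonic at Ab, and the uppercase numeral fits major mode.

Ab major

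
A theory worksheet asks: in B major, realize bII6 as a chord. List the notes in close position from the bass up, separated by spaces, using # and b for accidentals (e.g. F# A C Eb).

E G C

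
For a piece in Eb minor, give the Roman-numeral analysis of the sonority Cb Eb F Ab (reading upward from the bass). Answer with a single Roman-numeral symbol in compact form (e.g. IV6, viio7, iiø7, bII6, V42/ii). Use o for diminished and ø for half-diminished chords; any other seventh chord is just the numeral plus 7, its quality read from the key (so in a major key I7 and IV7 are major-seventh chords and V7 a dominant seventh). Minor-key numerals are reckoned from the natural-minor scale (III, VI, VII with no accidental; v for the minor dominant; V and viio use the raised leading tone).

iiø43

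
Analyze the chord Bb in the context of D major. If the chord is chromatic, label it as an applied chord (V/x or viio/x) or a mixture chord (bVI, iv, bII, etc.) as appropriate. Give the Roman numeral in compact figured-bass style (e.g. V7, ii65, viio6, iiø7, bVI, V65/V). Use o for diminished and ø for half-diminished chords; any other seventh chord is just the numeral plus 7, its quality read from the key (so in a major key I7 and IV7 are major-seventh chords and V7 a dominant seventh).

bVI

Stacked in thirds the chord is Bb-D-F: a major triad on Bb.
Bb is the lowered sixth degree of D major (diatonic 6 would be B). This is a major triad on the lowered sixth degree, borrowed from the parallel minor.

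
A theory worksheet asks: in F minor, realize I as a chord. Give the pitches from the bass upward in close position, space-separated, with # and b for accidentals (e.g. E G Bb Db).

F A C

Scale degree 1 in F minor is F; here the chord built on it is altered to a major triad. I is the major tonic (Picardy third), borrowed from the parallel major.
So the chord is F-A-C.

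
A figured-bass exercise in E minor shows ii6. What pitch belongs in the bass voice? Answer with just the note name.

A

ii in E minor has root F#; the chord is F#-A-C#.
The figure 6 means first inversion — the third is in the bass.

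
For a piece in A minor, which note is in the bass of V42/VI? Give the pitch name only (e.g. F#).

Bb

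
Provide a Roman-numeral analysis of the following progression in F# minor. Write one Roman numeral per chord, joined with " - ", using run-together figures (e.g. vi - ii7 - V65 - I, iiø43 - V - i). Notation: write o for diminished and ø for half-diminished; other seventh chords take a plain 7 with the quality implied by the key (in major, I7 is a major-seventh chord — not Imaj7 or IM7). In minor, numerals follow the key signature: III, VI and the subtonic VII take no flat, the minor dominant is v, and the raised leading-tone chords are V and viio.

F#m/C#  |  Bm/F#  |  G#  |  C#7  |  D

F#m/C#: minor triad on F# = scale degree 1 → i64.
Bm/F#: minor triad on B = scale degree 4 → iv64.
G# is the secondary dominant of V (major triad on G#): V/V.
C#7: root C# is the dominant; dominant seventh chord there is V7.
D: root D is the submediant; major triad there is VI.

i64 - iv64 - V/V - V7 - VI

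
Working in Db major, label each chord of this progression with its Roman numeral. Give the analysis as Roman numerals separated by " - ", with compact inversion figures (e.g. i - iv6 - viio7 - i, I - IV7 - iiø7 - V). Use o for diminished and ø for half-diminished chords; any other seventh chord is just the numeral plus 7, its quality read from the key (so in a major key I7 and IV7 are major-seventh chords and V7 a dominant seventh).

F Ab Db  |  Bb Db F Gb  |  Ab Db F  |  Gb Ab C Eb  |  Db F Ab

I6 - IV65 - I64 - V42 - I

F-Ab-Db has root Db, degree 1 in Db major, so I6.
Bb-Db-F-Gb: major seventh chord on Gb = scale degree 4 → IV65.
Ab-Db-F has root Db, degree 1 in Db major, so I64.
Gb-Ab-C-Eb: dominant seventh chord on Ab = scale degree 5 → V42.
Db-F-Ab: root Db is the tonic; major triad there is I.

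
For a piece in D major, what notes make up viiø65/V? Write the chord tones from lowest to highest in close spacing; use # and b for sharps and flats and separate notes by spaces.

B D F# G#

viiø65/V is a secondary leading-tone chord. The target V is A in D major; the applied chord is rooted a semitone below, on G#.
Building a half-diminished seventh chord on G# gives G#-B-D-F#.
The figured bass 65 indicates first inversion, placing the third (B) in the bass: B-D-F#-G#.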